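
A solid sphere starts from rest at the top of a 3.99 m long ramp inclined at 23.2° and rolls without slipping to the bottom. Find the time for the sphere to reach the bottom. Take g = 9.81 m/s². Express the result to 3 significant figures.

t ≈ 1.70 s

For this body I = (2/5)MR², i.e. k = I/(MR²) = 0.4.
Newton's second law down the slope: Mg sinθ − f = Ma. The torque equation fR = Iα (with α = a/R) gives f = kMa.
Hence a = g sinθ/(1+k) = 9.81×sin23.2°/1.4 = 2.76 m/s².
Starting from rest, L = ½at², so t = √(2L/a) = √(2×3.99/2.76) ≈ 1.70 s.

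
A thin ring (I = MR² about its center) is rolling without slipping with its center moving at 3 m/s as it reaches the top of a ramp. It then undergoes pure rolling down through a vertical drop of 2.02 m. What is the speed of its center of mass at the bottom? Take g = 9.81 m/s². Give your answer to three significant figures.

v ≈ 5.37 m/s

Here I = MR², so the shape factor k = I/(MR²) = 1.
Since it rolls without slipping, ω = v/R and KE = ½Mv² + ½Iω² = ½(1+k)Mv² = Mv².
Conserving energy between top and bottom: Mv² = Mv₀² + Mgh, hence v² = v₀² + 2gh/(1+k).
v = √(3² + 2×9.81×2.02/2) = √28.82 ≈ 5.37 m/s.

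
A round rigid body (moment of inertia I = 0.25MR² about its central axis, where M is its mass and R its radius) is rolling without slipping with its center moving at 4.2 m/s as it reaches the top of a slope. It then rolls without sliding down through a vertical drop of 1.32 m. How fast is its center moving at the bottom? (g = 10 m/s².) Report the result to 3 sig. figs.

For this body I = 0.25MR², i.e. k = I/(MR²) = 0.25.
Rolling without slipping gives ω = v/R, so the total kinetic energy is ½Mv² + ½Iω² = ½(1+k)Mv² = (5/8)Mv².
Energy conservation: (5/8)Mv₀² + Mgh = (5/8)Mv², so v² = v₀² + 2gh/(1+k).
v = √(4.2² + 2×10×1.32/1.25) = √38.76 ≈ 6.23 m/s.

v ≈ 6.23 m/s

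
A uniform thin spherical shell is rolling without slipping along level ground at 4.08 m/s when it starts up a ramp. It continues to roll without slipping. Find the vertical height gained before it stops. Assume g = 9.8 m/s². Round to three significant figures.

With I = (2/3)MR², the ratio k = I/(MR²) is 2/3.
Pure rolling means v = ωR; then KE = ½Mv² + ½I(v/R)² = ½(1+k)Mv² = (5/6)Mv².
All of this converts to potential energy at the highest point: (5/6)Mv₀² = Mgh.
Thus h = (1+k)v₀²/(2g) = 1.667 × 4.08² / (2 × 9.8) ≈ 1.42 m.

h ≈ 1.42 m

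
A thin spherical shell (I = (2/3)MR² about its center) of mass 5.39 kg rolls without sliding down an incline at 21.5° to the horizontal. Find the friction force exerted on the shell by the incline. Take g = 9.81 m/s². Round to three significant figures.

For this body I = (2/3)MR², i.e. k = I/(MR²) = 2/3.
Translational: Mg sinθ − f = Ma. Rotational about the CM: fR = Iα = kMRa, so f = kMa.
Combining, a = g sinθ/(1+k) and f = kMa = kMg sinθ/(1+k).
f = (2/3) × 5.39 × 9.81 × sin21.5° / 1.667 ≈ 7.75 N.

f ≈ 7.75 N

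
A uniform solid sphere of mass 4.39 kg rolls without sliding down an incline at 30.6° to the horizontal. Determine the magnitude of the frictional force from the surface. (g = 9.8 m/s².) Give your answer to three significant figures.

f ≈ 6.26 N

The moment of inertia is (2/5)MR², giving k ≡ I/(MR²) = 0.4.
Newton's second law down the slope: Mg sinθ − f = Ma. The torque equation fR = Iα (with α = a/R) gives f = kMa.
Combining, a = g sinθ/(1+k) and f = kMa = kMg sinθ/(1+k).
f = 0.4 × 4.39 × 9.8 × sin30.6° / 1.4 ≈ 6.26 N.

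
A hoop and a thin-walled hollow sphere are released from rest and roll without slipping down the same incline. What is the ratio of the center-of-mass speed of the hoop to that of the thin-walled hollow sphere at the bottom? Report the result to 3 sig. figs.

Each satisfies Mgh = ½(1+k)Mv² with k = I/(MR²), so v ∝ 1/√(1+k).
For the hoop k = 1; for the thin-walled hollow sphere k = 2/3.
v₁/v₂ = √((1+k₂)/(1+k₁)) = √(1.667/2) ≈ 0.913.

v_ratio ≈ 0.913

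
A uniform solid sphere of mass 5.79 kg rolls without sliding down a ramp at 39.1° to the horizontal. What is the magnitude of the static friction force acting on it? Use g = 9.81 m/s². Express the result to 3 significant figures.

The moment of inertia is (2/5)MR², giving k ≡ I/(MR²) = 0.4.
Along the incline Mg sinθ − f = Ma, and torque about the center fR = Iα = kMR²(a/R) gives f = kMa.
Combining, a = g sinθ/(1+k) and f = kMa = kMg sinθ/(1+k).
f = 0.4 × 5.79 × 9.81 × sin39.1° / 1.4 ≈ 10.2 N.

f ≈ 10.2 N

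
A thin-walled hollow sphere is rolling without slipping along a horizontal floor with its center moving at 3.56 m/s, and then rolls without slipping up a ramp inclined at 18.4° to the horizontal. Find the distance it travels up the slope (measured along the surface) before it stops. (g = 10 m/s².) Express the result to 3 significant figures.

d ≈ 3.35 m

The moment of inertia is (2/3)MR², giving k ≡ I/(MR²) = 2/3.
The rolling condition ω = v/R makes the rotational term ½I(v/R)² = ½kMv², so KE_total = ½(1+k)Mv² = (5/6)Mv².
Setting this equal to Mgh gives the vertical rise h = (1+k)v₀²/(2g) = 1.667×3.56²/(2×10) = 1.056 m.
Along the incline, d = h/sinθ = 1.056/sin18.4° ≈ 3.35 m.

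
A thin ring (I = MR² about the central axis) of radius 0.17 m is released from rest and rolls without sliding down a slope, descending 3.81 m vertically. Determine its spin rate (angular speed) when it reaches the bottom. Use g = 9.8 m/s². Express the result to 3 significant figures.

For this body I = MR², i.e. k = I/(MR²) = 1.
Rolling without slipping gives ω = v/R, so the total kinetic energy is ½Mv² + ½Iω² = ½(1+k)Mv² = Mv².
Energy conservation Mgh = ½(1+k)Mv² gives v = √(2gh/(1+k)) = √(2 × 9.8 × 3.81 / 2) = 6.11 m/s.
Then ω = v/R = 6.11 / 0.17 ≈ 35.9 rad/s.

ω ≈ 35.9 rad/s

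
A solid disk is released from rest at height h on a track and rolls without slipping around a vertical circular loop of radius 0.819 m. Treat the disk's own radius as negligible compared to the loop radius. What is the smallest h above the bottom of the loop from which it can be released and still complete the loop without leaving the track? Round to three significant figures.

For this body I = (1/2)MR², i.e. k = I/(MR²) = 0.5.
At the top of the loop, the minimum-contact condition is Mg = Mv_top²/r, so v_top² = gr.
With ω = v/R, the kinetic energy at speed v is ½(1+k)Mv² = (3/4)Mv².
Energy conservation from release (height h) to the top (height 2r): Mgh = Mg(2r) + (3/4)M·gr.
Thus h_min = 2r + (1+k)r/2 = r(2 + 1.5/2) = 0.819 × 2.75 ≈ 2.25 m.

h_min ≈ 2.25 m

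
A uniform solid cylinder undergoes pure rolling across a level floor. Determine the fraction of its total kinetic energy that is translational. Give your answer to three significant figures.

The moment of inertia is (1/2)MR², giving k ≡ I/(MR²) = 0.5.
With ω = v/R, KE_trans = ½Mv² and KE_rot = ½Iω² = ½kMv², so KE_total = ½(1+k)Mv².
The translational fraction is therefore 1/(1+k) = 1/1.5 ≈ 0.667.

fraction ≈ 0.667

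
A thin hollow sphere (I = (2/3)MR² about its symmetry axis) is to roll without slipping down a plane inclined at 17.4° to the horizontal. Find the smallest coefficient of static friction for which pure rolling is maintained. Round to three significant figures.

Here I = (2/3)MR², so the shape factor k = I/(MR²) = 2/3.
Along the incline Mg sinθ − f = Ma, and torque about the center fR = Iα = kMR²(a/R) gives f = kMa.
These give a = g sinθ/(1+k) and the required friction f = kMg sinθ/(1+k).
With N = Mg cosθ, the no-slip condition f ≤ μN gives μ_min = f/N = k tanθ/(1+k).
μ_min = (2/3) × tan17.4° / 1.667 ≈ 0.125.

μ_min ≈ 0.125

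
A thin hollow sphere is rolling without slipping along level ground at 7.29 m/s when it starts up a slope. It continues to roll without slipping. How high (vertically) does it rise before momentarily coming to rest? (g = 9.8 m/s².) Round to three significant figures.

Here I = (2/3)MR², so the shape factor k = I/(MR²) = 2/3.
The rolling condition ω = v/R makes the rotational term ½I(v/R)² = ½kMv², so KE_total = ½(1+k)Mv² = (5/6)Mv².
At the top the kinetic energy is zero, so (5/6)Mv₀² = Mgh.
Thus h = (1+k)v₀²/(2g) = 1.667 × 7.29² / (2 × 9.8) ≈ 4.52 m.

h ≈ 4.52 m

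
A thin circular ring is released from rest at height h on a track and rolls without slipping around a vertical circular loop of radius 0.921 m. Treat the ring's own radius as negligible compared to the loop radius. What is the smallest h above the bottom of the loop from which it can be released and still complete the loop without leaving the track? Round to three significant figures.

h_min ≈ 2.76 m

The moment of inertia is MR², giving k ≡ I/(MR²) = 1.
At the top of the loop, the minimum-contact condition is Mg = Mv_top²/r, so v_top² = gr.
With ω = v/R, the kinetic energy at speed v is ½(1+k)Mv² = Mv².
Energy conservation from release (height h) to the top (height 2r): Mgh = Mg(2r) + M·gr.
Thus h_min = 2r + (1+k)r/2 = r(2 + 2/2) = 0.921 × 3 ≈ 2.76 m.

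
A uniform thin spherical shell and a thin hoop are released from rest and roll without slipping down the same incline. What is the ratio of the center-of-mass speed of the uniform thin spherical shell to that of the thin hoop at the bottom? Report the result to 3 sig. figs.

Each satisfies Mgh = ½(1+k)Mv² with k = I/(MR²), so v ∝ 1/√(1+k).
For the uniform thin spherical shell k = 2/3; for the thin hoop k = 1.
v₁/v₂ = √((1+k₂)/(1+k₁)) = √(2/1.667) ≈ 1.10.

v_ratio ≈ 1.10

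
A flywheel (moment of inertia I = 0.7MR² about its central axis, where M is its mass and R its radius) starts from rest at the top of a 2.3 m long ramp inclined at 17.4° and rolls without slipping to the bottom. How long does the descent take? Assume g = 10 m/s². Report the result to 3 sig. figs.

For this body I = 0.7MR², i.e. k = I/(MR²) = 0.7.
Along the incline Mg sinθ − f = Ma, and torque about the center fR = Iα = kMR²(a/R) gives f = kMa.
Hence a = g sinθ/(1+k) = 10×sin17.4°/1.7 = 1.759 m/s².
With constant a from rest, t = √(2L/a) = √(2·2.3/1.759) ≈ 1.62 s.

t ≈ 1.62 s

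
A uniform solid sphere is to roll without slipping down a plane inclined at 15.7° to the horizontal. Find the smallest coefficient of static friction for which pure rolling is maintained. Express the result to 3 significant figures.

μ_min ≈ 0.0803

Here I = (2/5)MR², so the shape factor k = I/(MR²) = 0.4.
Translational: Mg sinθ − f = Ma. Rotational about the CM: fR = Iα = kMRa, so f = kMa.
These give a = g sinθ/(1+k) and the required friction f = kMg sinθ/(1+k).
The normal force is N = Mg cosθ, so μ_min = f/N = k tanθ/(1+k).
μ_min = 0.4 × tan15.7° / 1.4 ≈ 0.0803.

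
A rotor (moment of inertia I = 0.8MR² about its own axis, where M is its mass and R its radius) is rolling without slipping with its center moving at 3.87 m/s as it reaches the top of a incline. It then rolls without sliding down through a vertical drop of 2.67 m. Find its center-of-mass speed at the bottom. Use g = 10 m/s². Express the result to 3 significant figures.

v ≈ 6.68 m/s

With I = 0.8MR², the ratio k = I/(MR²) is 0.8.
Pure rolling means v = ωR; then KE = ½Mv² + ½I(v/R)² = ½(1+k)Mv² = (9/10)Mv².
Conserving energy between top and bottom: (9/10)Mv² = (9/10)Mv₀² + Mgh, hence v² = v₀² + 2gh/(1+k).
v = √(3.87² + 2×10×2.67/1.8) = √44.64 ≈ 6.68 m/s.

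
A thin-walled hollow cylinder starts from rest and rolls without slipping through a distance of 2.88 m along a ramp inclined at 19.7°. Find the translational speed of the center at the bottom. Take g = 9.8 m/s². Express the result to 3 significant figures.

v ≈ 3.08 m/s

The moment of inertia is MR², giving k ≡ I/(MR²) = 1.
Since it rolls without slipping, ω = v/R and KE = ½Mv² + ½Iω² = ½(1+k)Mv² = Mv².
The vertical drop is h = L sinθ = 2.88 × sin19.7° = 0.9708 m.
Setting Mgh = Mv² gives v = √(2gh/(1+k)) = √(2·9.8·0.9708/2) ≈ 3.08 m/s.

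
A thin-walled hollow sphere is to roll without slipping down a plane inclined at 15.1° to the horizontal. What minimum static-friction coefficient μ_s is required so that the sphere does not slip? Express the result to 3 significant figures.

μ_min ≈ 0.108

Here I = (2/3)MR², so the shape factor k = I/(MR²) = 2/3.
Along the incline Mg sinθ − f = Ma, and torque about the center fR = Iα = kMR²(a/R) gives f = kMa.
These give a = g sinθ/(1+k) and the required friction f = kMg sinθ/(1+k).
The normal force is N = Mg cosθ, so μ_min = f/N = k tanθ/(1+k).
μ_min = (2/3) × tan15.1° / 1.667 ≈ 0.108.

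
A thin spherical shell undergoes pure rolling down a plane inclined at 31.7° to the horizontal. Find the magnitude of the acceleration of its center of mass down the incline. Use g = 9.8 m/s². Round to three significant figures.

The moment of inertia is (2/3)MR², giving k ≡ I/(MR²) = 2/3.
Along the incline Mg sinθ − f = Ma, and torque about the center fR = Iα = kMR²(a/R) gives f = kMa.
Eliminating f: Mg sinθ = (1+k)Ma, so a = g sinθ/(1+k) = 9.8 × sin31.7° / 1.667 ≈ 3.09 m/s².

a ≈ 3.09 m/s²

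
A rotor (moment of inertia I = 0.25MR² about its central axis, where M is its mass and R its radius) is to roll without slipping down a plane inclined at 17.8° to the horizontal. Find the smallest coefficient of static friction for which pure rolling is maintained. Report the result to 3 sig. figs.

μ_min ≈ 0.0642

Here I = 0.25MR², so the shape factor k = I/(MR²) = 0.25.
Along the incline Mg sinθ − f = Ma, and torque about the center fR = Iα = kMR²(a/R) gives f = kMa.
These give a = g sinθ/(1+k) and the required friction f = kMg sinθ/(1+k).
With N = Mg cosθ, the no-slip condition f ≤ μN gives μ_min = f/N = k tanθ/(1+k).
μ_min = 0.25 × tan17.8° / 1.25 ≈ 0.0642.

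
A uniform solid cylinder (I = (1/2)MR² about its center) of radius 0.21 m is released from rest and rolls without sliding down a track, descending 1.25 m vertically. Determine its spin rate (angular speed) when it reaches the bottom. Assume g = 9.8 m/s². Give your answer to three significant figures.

ω ≈ 19.2 rad/s

Here I = (1/2)MR², so the shape factor k = I/(MR²) = 0.5.
Rolling without slipping gives ω = v/R, so the total kinetic energy is ½Mv² + ½Iω² = ½(1+k)Mv² = (3/4)Mv².
Energy conservation Mgh = ½(1+k)Mv² gives v = √(2gh/(1+k)) = √(2 × 9.8 × 1.25 / 1.5) = 4.041 m/s.
The angular speed follows from ω = v/R = 4.041/0.21 ≈ 19.2 rad/s.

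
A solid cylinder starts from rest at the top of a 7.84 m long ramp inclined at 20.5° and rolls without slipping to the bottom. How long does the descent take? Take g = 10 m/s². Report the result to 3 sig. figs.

For this body I = (1/2)MR², i.e. k = I/(MR²) = 0.5.
Newton's second law down the slope: Mg sinθ − f = Ma. The torque equation fR = Iα (with α = a/R) gives f = kMa.
Hence a = g sinθ/(1+k) = 10×sin20.5°/1.5 = 2.335 m/s².
Starting from rest, L = ½at², so t = √(2L/a) = √(2×7.84/2.335) ≈ 2.59 s.

t ≈ 2.59 s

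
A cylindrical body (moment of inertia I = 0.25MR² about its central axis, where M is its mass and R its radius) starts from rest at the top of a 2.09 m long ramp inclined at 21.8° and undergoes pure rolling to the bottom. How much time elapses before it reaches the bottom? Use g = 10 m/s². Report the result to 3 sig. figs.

t ≈ 1.19 s

The moment of inertia is 0.25MR², giving k ≡ I/(MR²) = 0.25.
Translational: Mg sinθ − f = Ma. Rotational about the CM: fR = Iα = kMRa, so f = kMa.
Hence a = g sinθ/(1+k) = 10×sin21.8°/1.25 = 2.971 m/s².
With constant a from rest, t = √(2L/a) = √(2·2.09/2.971) ≈ 1.19 s.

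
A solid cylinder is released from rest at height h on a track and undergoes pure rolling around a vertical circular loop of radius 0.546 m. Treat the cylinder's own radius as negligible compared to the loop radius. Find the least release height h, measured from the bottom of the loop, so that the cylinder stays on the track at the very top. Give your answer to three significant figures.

h_min ≈ 1.50 m

The moment of inertia is (1/2)MR², giving k ≡ I/(MR²) = 0.5.
At the top, contact is just lost when gravity alone supplies the centripetal force: Mg = Mv_top²/r, i.e. v_top² = gr.
With ω = v/R, the kinetic energy at speed v is ½(1+k)Mv² = (3/4)Mv².
Energy conservation from release (height h) to the top (height 2r): Mgh = Mg(2r) + (3/4)M·gr.
Thus h_min = 2r + (1+k)r/2 = r(2 + 1.5/2) = 0.546 × 2.75 ≈ 1.50 m.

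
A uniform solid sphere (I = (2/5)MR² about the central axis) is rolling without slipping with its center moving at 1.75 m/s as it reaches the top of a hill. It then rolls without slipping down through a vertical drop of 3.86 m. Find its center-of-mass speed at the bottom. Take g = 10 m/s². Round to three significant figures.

v ≈ 7.63 m/s

With I = (2/5)MR², the ratio k = I/(MR²) is 0.4.
The rolling condition ω = v/R makes the rotational term ½I(v/R)² = ½kMv², so KE_total = ½(1+k)Mv² = (7/10)Mv².
Conserving energy between top and bottom: (7/10)Mv² = (7/10)Mv₀² + Mgh, hence v² = v₀² + 2gh/(1+k).
v = √(1.75² + 2×10×3.86/1.4) = √58.21 ≈ 7.63 m/s.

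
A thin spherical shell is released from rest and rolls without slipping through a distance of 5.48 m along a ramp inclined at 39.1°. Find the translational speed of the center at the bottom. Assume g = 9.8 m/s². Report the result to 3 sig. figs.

The moment of inertia is (2/3)MR², giving k ≡ I/(MR²) = 2/3.
Pure rolling means v = ωR; then KE = ½Mv² + ½I(v/R)² = ½(1+k)Mv² = (5/6)Mv².
The vertical drop is h = L sinθ = 5.48 × sin39.1° = 3.456 m.
Energy conservation: Mgh = (5/6)Mv², so v = √(2gh/(1+k)) = √(2 × 9.8 × 3.456 / 1.667) ≈ 6.38 m/s.

v ≈ 6.38 m/s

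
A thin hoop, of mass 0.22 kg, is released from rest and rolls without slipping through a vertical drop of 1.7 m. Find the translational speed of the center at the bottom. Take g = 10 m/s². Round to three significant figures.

v ≈ 4.12 m/s

With I = MR², the ratio k = I/(MR²) is 1.
Rolling without slipping gives ω = v/R, so the total kinetic energy is ½Mv² + ½Iω² = ½(1+k)Mv² = Mv².
Energy conservation: Mgh = Mv², so v = √(2gh/(1+k)) = √(2 × 10 × 1.7 / 2) ≈ 4.12 m/s.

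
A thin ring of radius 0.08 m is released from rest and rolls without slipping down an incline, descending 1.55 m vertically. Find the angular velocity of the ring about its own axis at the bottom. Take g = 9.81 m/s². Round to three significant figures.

ω ≈ 48.7 rad/s

With I = MR², the ratio k = I/(MR²) is 1.
Since it rolls without slipping, ω = v/R and KE = ½Mv² + ½Iω² = ½(1+k)Mv² = Mv².
Energy conservation Mgh = ½(1+k)Mv² gives v = √(2gh/(1+k)) = √(2 × 9.81 × 1.55 / 2) = 3.899 m/s.
Then ω = v/R = 3.899 / 0.08 ≈ 48.7 rad/s.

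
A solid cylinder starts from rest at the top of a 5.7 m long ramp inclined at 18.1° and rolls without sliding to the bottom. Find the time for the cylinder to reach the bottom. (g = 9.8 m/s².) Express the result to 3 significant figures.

Here I = (1/2)MR², so the shape factor k = I/(MR²) = 0.5.
Newton's second law down the slope: Mg sinθ − f = Ma. The torque equation fR = Iα (with α = a/R) gives f = kMa.
Hence a = g sinθ/(1+k) = 9.8×sin18.1°/1.5 = 2.03 m/s².
With constant a from rest, t = √(2L/a) = √(2·5.7/2.03) ≈ 2.37 s.

t ≈ 2.37 s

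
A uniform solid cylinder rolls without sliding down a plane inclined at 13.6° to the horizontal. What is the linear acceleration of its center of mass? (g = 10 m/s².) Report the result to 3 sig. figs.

a ≈ 1.57 m/s²

Here I = (1/2)MR², so the shape factor k = I/(MR²) = 0.5.
Translational: Mg sinθ − f = Ma. Rotational about the CM: fR = Iα = kMRa, so f = kMa.
Eliminating f: Mg sinθ = (1+k)Ma, so a = g sinθ/(1+k) = 10 × sin13.6° / 1.5 ≈ 1.57 m/s².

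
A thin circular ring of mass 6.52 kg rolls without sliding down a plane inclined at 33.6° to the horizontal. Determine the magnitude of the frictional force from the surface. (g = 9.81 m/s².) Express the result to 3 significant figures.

f ≈ 17.7 N

With I = MR², the ratio k = I/(MR²) is 1.
Translational: Mg sinθ − f = Ma. Rotational about the CM: fR = Iα = kMRa, so f = kMa.
Combining, a = g sinθ/(1+k) and f = kMa = kMg sinθ/(1+k).
f = 1 × 6.52 × 9.81 × sin33.6° / 2 ≈ 17.7 N.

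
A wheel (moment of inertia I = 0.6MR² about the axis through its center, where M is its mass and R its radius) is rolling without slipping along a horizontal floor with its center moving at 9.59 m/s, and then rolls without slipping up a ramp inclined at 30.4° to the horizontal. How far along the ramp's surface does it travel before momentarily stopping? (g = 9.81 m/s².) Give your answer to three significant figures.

d ≈ 14.8 m

With I = 0.6MR², the ratio k = I/(MR²) is 0.6.
Pure rolling means v = ωR; then KE = ½Mv² + ½I(v/R)² = ½(1+k)Mv² = (4/5)Mv².
Setting this equal to Mgh gives the vertical rise h = (1+k)v₀²/(2g) = 1.6×9.59²/(2×9.81) = 7.5 m.
The distance along the slope is d = h/sinθ = 7.5/sin30.4° ≈ 14.8 m.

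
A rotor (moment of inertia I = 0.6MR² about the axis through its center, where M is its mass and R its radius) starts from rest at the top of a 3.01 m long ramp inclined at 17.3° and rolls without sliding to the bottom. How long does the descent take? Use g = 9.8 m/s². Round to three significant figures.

The moment of inertia is 0.6MR², giving k ≡ I/(MR²) = 0.6.
Along the incline Mg sinθ − f = Ma, and torque about the center fR = Iα = kMR²(a/R) gives f = kMa.
Hence a = g sinθ/(1+k) = 9.8×sin17.3°/1.6 = 1.821 m/s².
Starting from rest, L = ½at², so t = √(2L/a) = √(2×3.01/1.821) ≈ 1.82 s.

t ≈ 1.82 s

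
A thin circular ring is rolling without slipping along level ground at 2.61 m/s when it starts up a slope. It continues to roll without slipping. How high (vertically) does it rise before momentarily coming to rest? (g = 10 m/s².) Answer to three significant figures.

Here I = MR², so the shape factor k = I/(MR²) = 1.
Rolling without slipping gives ω = v/R, so the total kinetic energy is ½Mv² + ½Iω² = ½(1+k)Mv² = Mv².
At the top the kinetic energy is zero, so Mv₀² = Mgh.
Thus h = (1+k)v₀²/(2g) = 2 × 2.61² / (2 × 10) ≈ 0.681 m.

h ≈ 0.681 m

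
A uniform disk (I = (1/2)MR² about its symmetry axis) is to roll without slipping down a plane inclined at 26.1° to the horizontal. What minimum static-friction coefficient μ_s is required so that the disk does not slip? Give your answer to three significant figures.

For this body I = (1/2)MR², i.e. k = I/(MR²) = 0.5.
Translational: Mg sinθ − f = Ma. Rotational about the CM: fR = Iα = kMRa, so f = kMa.
These give a = g sinθ/(1+k) and the required friction f = kMg sinθ/(1+k).
The normal force is N = Mg cosθ, so μ_min = f/N = k tanθ/(1+k).
μ_min = 0.5 × tan26.1° / 1.5 ≈ 0.163.

μ_min ≈ 0.163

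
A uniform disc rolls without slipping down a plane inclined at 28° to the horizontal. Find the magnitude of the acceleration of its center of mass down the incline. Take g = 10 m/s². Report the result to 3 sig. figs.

a ≈ 3.13 m/s²

Here I = (1/2)MR², so the shape factor k = I/(MR²) = 0.5.
Newton's second law down the slope: Mg sinθ − f = Ma. The torque equation fR = Iα (with α = a/R) gives f = kMa.
Eliminating f: Mg sinθ = (1+k)Ma, so a = g sinθ/(1+k) = 10 × sin28° / 1.5 ≈ 3.13 m/s².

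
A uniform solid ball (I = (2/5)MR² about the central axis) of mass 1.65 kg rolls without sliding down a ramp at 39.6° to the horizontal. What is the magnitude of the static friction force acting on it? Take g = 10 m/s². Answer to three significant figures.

f ≈ 3.00 N

With I = (2/5)MR², the ratio k = I/(MR²) is 0.4.
Translational: Mg sinθ − f = Ma. Rotational about the CM: fR = Iα = kMRa, so f = kMa.
Combining, a = g sinθ/(1+k) and f = kMa = kMg sinθ/(1+k).
f = 0.4 × 1.65 × 10 × sin39.6° / 1.4 ≈ 3.00 N.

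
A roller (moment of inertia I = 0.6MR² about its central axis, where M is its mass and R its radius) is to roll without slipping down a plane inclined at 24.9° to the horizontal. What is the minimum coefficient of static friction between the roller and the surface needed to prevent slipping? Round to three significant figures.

μ_min ≈ 0.174

The moment of inertia is 0.6MR², giving k ≡ I/(MR²) = 0.6.
Translational: Mg sinθ − f = Ma. Rotational about the CM: fR = Iα = kMRa, so f = kMa.
These give a = g sinθ/(1+k) and the required friction f = kMg sinθ/(1+k).
With N = Mg cosθ, the no-slip condition f ≤ μN gives μ_min = f/N = k tanθ/(1+k).
μ_min = 0.6 × tan24.9° / 1.6 ≈ 0.174.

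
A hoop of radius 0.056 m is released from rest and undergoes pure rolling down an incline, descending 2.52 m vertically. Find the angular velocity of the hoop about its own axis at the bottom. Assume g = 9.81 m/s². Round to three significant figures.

Here I = MR², so the shape factor k = I/(MR²) = 1.
The rolling condition ω = v/R makes the rotational term ½I(v/R)² = ½kMv², so KE_total = ½(1+k)Mv² = Mv².
Energy conservation Mgh = ½(1+k)Mv² gives v = √(2gh/(1+k)) = √(2 × 9.81 × 2.52 / 2) = 4.972 m/s.
Then ω = v/R = 4.972 / 0.056 ≈ 88.8 rad/s.

ω ≈ 88.8 rad/s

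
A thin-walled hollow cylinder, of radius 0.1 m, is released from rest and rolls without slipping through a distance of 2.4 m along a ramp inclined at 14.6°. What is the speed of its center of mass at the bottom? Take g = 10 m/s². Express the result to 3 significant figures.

v ≈ 2.46 m/s

With I = MR², the ratio k = I/(MR²) is 1.
The rolling condition ω = v/R makes the rotational term ½I(v/R)² = ½kMv², so KE_total = ½(1+k)Mv² = Mv².
The vertical drop is h = L sinθ = 2.4 × sin14.6° = 0.605 m.
Energy conservation: Mgh = Mv², so v = √(2gh/(1+k)) = √(2 × 10 × 0.605 / 2) ≈ 2.46 m/s.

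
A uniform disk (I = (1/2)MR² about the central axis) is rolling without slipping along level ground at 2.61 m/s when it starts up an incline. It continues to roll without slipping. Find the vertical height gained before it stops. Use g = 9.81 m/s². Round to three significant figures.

h ≈ 0.521 m

With I = (1/2)MR², the ratio k = I/(MR²) is 0.5.
Since it rolls without slipping, ω = v/R and KE = ½Mv² + ½Iω² = ½(1+k)Mv² = (3/4)Mv².
All of this converts to potential energy at the highest point: (3/4)Mv₀² = Mgh.
Thus h = (1+k)v₀²/(2g) = 1.5 × 2.61² / (2 × 9.81) ≈ 0.521 m.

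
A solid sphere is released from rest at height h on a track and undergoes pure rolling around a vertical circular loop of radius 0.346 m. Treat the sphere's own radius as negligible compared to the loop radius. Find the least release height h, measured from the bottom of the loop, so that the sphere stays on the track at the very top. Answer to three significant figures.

h_min ≈ 0.934 m

The moment of inertia is (2/5)MR², giving k ≡ I/(MR²) = 0.4.
At the top of the loop, the minimum-contact condition is Mg = Mv_top²/r, so v_top² = gr.
With ω = v/R, the kinetic energy at speed v is ½(1+k)Mv² = (7/10)Mv².
Energy conservation from release (height h) to the top (height 2r): Mgh = Mg(2r) + (7/10)M·gr.
Thus h_min = 2r + (1+k)r/2 = r(2 + 1.4/2) = 0.346 × 2.7 ≈ 0.934 m.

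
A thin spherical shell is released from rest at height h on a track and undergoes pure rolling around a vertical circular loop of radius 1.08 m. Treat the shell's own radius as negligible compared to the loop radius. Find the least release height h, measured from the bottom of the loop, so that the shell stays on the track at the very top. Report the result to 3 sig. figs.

Here I = (2/3)MR², so the shape factor k = I/(MR²) = 2/3.
At the top of the loop, the minimum-contact condition is Mg = Mv_top²/r, so v_top² = gr.
With ω = v/R, the kinetic energy at speed v is ½(1+k)Mv² = (5/6)Mv².
Energy conservation from release (height h) to the top (height 2r): Mgh = Mg(2r) + (5/6)M·gr.
Thus h_min = 2r + (1+k)r/2 = r(2 + 1.667/2) = 1.08 × 2.833 ≈ 3.06 m.

h_min ≈ 3.06 m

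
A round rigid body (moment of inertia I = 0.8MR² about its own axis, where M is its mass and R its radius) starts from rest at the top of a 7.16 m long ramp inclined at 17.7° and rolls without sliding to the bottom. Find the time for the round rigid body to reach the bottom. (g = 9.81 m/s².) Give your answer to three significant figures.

t ≈ 2.94 s

For this body I = 0.8MR², i.e. k = I/(MR²) = 0.8.
Translational: Mg sinθ − f = Ma. Rotational about the CM: fR = Iα = kMRa, so f = kMa.
Hence a = g sinθ/(1+k) = 9.81×sin17.7°/1.8 = 1.657 m/s².
With constant a from rest, t = √(2L/a) = √(2·7.16/1.657) ≈ 2.94 s.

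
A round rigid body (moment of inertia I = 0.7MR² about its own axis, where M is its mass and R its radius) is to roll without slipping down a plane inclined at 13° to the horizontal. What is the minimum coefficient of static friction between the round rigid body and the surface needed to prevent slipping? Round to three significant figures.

μ_min ≈ 0.0951

Here I = 0.7MR², so the shape factor k = I/(MR²) = 0.7.
Newton's second law down the slope: Mg sinθ − f = Ma. The torque equation fR = Iα (with α = a/R) gives f = kMa.
These give a = g sinθ/(1+k) and the required friction f = kMg sinθ/(1+k).
The normal force is N = Mg cosθ, so μ_min = f/N = k tanθ/(1+k).
μ_min = 0.7 × tan13° / 1.7 ≈ 0.0951.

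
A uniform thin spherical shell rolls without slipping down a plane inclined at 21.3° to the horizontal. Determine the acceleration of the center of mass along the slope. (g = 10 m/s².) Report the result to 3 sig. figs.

The moment of inertia is (2/3)MR², giving k ≡ I/(MR²) = 2/3.
Along the incline Mg sinθ − f = Ma, and torque about the center fR = Iα = kMR²(a/R) gives f = kMa.
Eliminating f: Mg sinθ = (1+k)Ma, so a = g sinθ/(1+k) = 10 × sin21.3° / 1.667 ≈ 2.18 m/s².

a ≈ 2.18 m/s²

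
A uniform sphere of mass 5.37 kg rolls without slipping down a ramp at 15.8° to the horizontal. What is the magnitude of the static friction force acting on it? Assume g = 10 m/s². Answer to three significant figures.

For this body I = (2/5)MR², i.e. k = I/(MR²) = 0.4.
Newton's second law down the slope: Mg sinθ − f = Ma. The torque equation fR = Iα (with α = a/R) gives f = kMa.
Combining, a = g sinθ/(1+k) and f = kMa = kMg sinθ/(1+k).
f = 0.4 × 5.37 × 10 × sin15.8° / 1.4 ≈ 4.18 N.

f ≈ 4.18 N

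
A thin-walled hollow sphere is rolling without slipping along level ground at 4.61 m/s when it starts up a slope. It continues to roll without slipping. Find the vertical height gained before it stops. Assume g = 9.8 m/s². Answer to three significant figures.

h ≈ 1.81 m

For this body I = (2/3)MR², i.e. k = I/(MR²) = 2/3.
Rolling without slipping gives ω = v/R, so the total kinetic energy is ½Mv² + ½Iω² = ½(1+k)Mv² = (5/6)Mv².
At the top the kinetic energy is zero, so (5/6)Mv₀² = Mgh.
Thus h = (1+k)v₀²/(2g) = 1.667 × 4.61² / (2 × 9.8) ≈ 1.81 m.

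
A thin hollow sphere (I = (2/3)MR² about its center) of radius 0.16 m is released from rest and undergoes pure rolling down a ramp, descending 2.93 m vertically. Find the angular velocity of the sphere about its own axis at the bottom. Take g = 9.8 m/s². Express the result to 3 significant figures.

ω ≈ 36.7 rad/s

With I = (2/3)MR², the ratio k = I/(MR²) is 2/3.
Rolling without slipping gives ω = v/R, so the total kinetic energy is ½Mv² + ½Iω² = ½(1+k)Mv² = (5/6)Mv².
Energy conservation Mgh = ½(1+k)Mv² gives v = √(2gh/(1+k)) = √(2 × 9.8 × 2.93 / 1.667) = 5.87 m/s.
The angular speed follows from ω = v/R = 5.87/0.16 ≈ 36.7 rad/s.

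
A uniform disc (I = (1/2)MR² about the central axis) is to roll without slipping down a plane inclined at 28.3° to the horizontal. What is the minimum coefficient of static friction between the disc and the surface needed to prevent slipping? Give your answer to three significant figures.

μ_min ≈ 0.179

Here I = (1/2)MR², so the shape factor k = I/(MR²) = 0.5.
Translational: Mg sinθ − f = Ma. Rotational about the CM: fR = Iα = kMRa, so f = kMa.
These give a = g sinθ/(1+k) and the required friction f = kMg sinθ/(1+k).
With N = Mg cosθ, the no-slip condition f ≤ μN gives μ_min = f/N = k tanθ/(1+k).
μ_min = 0.5 × tan28.3° / 1.5 ≈ 0.179.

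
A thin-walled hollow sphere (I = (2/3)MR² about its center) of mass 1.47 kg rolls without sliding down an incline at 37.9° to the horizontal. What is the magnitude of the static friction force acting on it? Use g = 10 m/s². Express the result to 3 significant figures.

f ≈ 3.61 N

With I = (2/3)MR², the ratio k = I/(MR²) is 2/3.
Along the incline Mg sinθ − f = Ma, and torque about the center fR = Iα = kMR²(a/R) gives f = kMa.
Combining, a = g sinθ/(1+k) and f = kMa = kMg sinθ/(1+k).
f = (2/3) × 1.47 × 10 × sin37.9° / 1.667 ≈ 3.61 N.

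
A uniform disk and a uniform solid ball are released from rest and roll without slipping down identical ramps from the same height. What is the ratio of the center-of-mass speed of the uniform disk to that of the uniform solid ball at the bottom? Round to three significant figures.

Each satisfies Mgh = ½(1+k)Mv² with k = I/(MR²), so v ∝ 1/√(1+k).
For the uniform disk k = 0.5; for the uniform solid ball k = 0.4.
v₁/v₂ = √((1+k₂)/(1+k₁)) = √(1.4/1.5) ≈ 0.966.

v_ratio ≈ 0.966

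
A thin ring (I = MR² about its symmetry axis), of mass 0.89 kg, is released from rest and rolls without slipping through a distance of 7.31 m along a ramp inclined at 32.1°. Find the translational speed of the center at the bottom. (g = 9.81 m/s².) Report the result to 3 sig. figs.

v ≈ 6.17 m/s

For this body I = MR², i.e. k = I/(MR²) = 1.
Pure rolling means v = ωR; then KE = ½Mv² + ½I(v/R)² = ½(1+k)Mv² = Mv².
The vertical drop is h = L sinθ = 7.31 × sin32.1° = 3.885 m.
Energy conservation: Mgh = Mv², so v = √(2gh/(1+k)) = √(2 × 9.81 × 3.885 / 2) ≈ 6.17 m/s.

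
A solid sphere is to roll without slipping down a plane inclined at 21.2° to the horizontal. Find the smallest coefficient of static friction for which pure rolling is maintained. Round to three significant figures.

For this body I = (2/5)MR², i.e. k = I/(MR²) = 0.4.
Along the incline Mg sinθ − f = Ma, and torque about the center fR = Iα = kMR²(a/R) gives f = kMa.
These give a = g sinθ/(1+k) and the required friction f = kMg sinθ/(1+k).
The normal force is N = Mg cosθ, so μ_min = f/N = k tanθ/(1+k).
μ_min = 0.4 × tan21.2° / 1.4 ≈ 0.111.

μ_min ≈ 0.111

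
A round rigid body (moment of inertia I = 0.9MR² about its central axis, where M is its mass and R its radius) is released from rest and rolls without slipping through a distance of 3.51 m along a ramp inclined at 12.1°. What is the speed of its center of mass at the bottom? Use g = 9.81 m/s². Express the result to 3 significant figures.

With I = 0.9MR², the ratio k = I/(MR²) is 0.9.
Pure rolling means v = ωR; then KE = ½Mv² + ½I(v/R)² = ½(1+k)Mv² = (19/20)Mv².
The vertical drop is h = L sinθ = 3.51 × sin12.1° = 0.7358 m.
Energy conservation: Mgh = (19/20)Mv², so v = √(2gh/(1+k)) = √(2 × 9.81 × 0.7358 / 1.9) ≈ 2.76 m/s.

v ≈ 2.76 m/s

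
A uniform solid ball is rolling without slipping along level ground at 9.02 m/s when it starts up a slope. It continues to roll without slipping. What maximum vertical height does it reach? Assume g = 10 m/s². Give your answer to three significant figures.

h ≈ 5.70 m

The moment of inertia is (2/5)MR², giving k ≡ I/(MR²) = 0.4.
Rolling without slipping gives ω = v/R, so the total kinetic energy is ½Mv² + ½Iω² = ½(1+k)Mv² = (7/10)Mv².
All of this converts to potential energy at the highest point: (7/10)Mv₀² = Mgh.
Thus h = (1+k)v₀²/(2g) = 1.4 × 9.02² / (2 × 10) ≈ 5.70 m.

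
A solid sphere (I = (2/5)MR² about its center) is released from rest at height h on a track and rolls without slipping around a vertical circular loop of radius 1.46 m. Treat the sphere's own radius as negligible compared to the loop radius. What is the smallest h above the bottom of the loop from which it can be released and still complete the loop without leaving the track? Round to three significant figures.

h_min ≈ 3.94 m

Here I = (2/5)MR², so the shape factor k = I/(MR²) = 0.4.
At the top, contact is just lost when gravity alone supplies the centripetal force: Mg = Mv_top²/r, i.e. v_top² = gr.
With ω = v/R, the kinetic energy at speed v is ½(1+k)Mv² = (7/10)Mv².
Energy conservation from release (height h) to the top (height 2r): Mgh = Mg(2r) + (7/10)M·gr.
Thus h_min = 2r + (1+k)r/2 = r(2 + 1.4/2) = 1.46 × 2.7 ≈ 3.94 m.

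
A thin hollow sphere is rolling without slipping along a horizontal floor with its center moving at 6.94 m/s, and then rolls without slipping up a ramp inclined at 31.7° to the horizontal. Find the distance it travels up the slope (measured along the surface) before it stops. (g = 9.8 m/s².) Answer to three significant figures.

d ≈ 7.79 m

With I = (2/3)MR², the ratio k = I/(MR²) is 2/3.
Rolling without slipping gives ω = v/R, so the total kinetic energy is ½Mv² + ½Iω² = ½(1+k)Mv² = (5/6)Mv².
Setting this equal to Mgh gives the vertical rise h = (1+k)v₀²/(2g) = 1.667×6.94²/(2×9.8) = 4.096 m.
The distance along the slope is d = h/sinθ = 4.096/sin31.7° ≈ 7.79 m.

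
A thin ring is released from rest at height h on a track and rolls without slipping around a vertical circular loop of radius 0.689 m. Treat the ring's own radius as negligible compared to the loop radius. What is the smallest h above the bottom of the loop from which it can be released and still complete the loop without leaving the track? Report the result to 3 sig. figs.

For this body I = MR², i.e. k = I/(MR²) = 1.
At the top of the loop, the minimum-contact condition is Mg = Mv_top²/r, so v_top² = gr.
With ω = v/R, the kinetic energy at speed v is ½(1+k)Mv² = Mv².
Energy conservation from release (height h) to the top (height 2r): Mgh = Mg(2r) + M·gr.
Thus h_min = 2r + (1+k)r/2 = r(2 + 2/2) = 0.689 × 3 ≈ 2.07 m.

h_min ≈ 2.07 m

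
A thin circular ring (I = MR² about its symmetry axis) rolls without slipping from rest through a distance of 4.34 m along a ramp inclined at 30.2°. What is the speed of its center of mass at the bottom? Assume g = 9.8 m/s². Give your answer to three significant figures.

v ≈ 4.63 m/s

Here I = MR², so the shape factor k = I/(MR²) = 1.
Rolling without slipping gives ω = v/R, so the total kinetic energy is ½Mv² + ½Iω² = ½(1+k)Mv² = Mv².
The vertical drop is h = L sinθ = 4.34 × sin30.2° = 2.183 m.
Energy conservation: Mgh = Mv², so v = √(2gh/(1+k)) = √(2 × 9.8 × 2.183 / 2) ≈ 4.63 m/s.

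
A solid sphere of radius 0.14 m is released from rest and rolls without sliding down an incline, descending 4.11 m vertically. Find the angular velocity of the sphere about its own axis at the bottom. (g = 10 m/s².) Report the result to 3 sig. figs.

With I = (2/5)MR², the ratio k = I/(MR²) is 0.4.
The rolling condition ω = v/R makes the rotational term ½I(v/R)² = ½kMv², so KE_total = ½(1+k)Mv² = (7/10)Mv².
Energy conservation Mgh = ½(1+k)Mv² gives v = √(2gh/(1+k)) = √(2 × 10 × 4.11 / 1.4) = 7.663 m/s.
Then ω = v/R = 7.663 / 0.14 ≈ 54.7 rad/s.

ω ≈ 54.7 rad/s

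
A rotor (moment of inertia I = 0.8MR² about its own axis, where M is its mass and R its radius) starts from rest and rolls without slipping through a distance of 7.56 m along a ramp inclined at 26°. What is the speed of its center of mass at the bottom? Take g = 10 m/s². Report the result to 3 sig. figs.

v ≈ 6.07 m/s

Here I = 0.8MR², so the shape factor k = I/(MR²) = 0.8.
The rolling condition ω = v/R makes the rotational term ½I(v/R)² = ½kMv², so KE_total = ½(1+k)Mv² = (9/10)Mv².
The vertical drop is h = L sinθ = 7.56 × sin26° = 3.314 m.
Setting Mgh = (9/10)Mv² gives v = √(2gh/(1+k)) = √(2·10·3.314/1.8) ≈ 6.07 m/s.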